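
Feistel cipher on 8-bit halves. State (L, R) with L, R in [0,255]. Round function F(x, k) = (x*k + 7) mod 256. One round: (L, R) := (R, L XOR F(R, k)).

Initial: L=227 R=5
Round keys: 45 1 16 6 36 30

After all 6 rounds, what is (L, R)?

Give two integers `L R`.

Round 1 (k=45): L=5 R=11
Round 2 (k=1): L=11 R=23
Round 3 (k=16): L=23 R=124
Round 4 (k=6): L=124 R=248
Round 5 (k=36): L=248 R=155
Round 6 (k=30): L=155 R=201

Answer: 155 201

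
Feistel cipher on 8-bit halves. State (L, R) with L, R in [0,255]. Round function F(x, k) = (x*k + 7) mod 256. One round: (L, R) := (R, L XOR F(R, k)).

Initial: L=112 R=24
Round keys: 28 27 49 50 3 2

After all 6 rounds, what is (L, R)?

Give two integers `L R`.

Answer: 212 12

Derivation:
Round 1 (k=28): L=24 R=215
Round 2 (k=27): L=215 R=172
Round 3 (k=49): L=172 R=36
Round 4 (k=50): L=36 R=163
Round 5 (k=3): L=163 R=212
Round 6 (k=2): L=212 R=12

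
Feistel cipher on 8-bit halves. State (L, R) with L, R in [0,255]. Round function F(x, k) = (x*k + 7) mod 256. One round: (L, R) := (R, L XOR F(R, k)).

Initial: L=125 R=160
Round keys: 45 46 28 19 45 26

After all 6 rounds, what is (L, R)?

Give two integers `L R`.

Answer: 157 176

Derivation:
Round 1 (k=45): L=160 R=90
Round 2 (k=46): L=90 R=147
Round 3 (k=28): L=147 R=65
Round 4 (k=19): L=65 R=73
Round 5 (k=45): L=73 R=157
Round 6 (k=26): L=157 R=176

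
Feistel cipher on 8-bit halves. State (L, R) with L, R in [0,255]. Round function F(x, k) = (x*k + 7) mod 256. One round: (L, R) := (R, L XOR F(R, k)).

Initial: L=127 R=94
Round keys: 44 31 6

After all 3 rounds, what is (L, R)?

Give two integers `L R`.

Round 1 (k=44): L=94 R=80
Round 2 (k=31): L=80 R=233
Round 3 (k=6): L=233 R=45

Answer: 233 45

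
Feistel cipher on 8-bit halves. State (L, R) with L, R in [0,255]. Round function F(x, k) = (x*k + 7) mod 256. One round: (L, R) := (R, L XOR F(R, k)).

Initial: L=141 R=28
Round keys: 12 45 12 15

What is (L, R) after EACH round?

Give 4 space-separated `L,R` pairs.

Answer: 28,218 218,69 69,153 153,187

Derivation:
Round 1 (k=12): L=28 R=218
Round 2 (k=45): L=218 R=69
Round 3 (k=12): L=69 R=153
Round 4 (k=15): L=153 R=187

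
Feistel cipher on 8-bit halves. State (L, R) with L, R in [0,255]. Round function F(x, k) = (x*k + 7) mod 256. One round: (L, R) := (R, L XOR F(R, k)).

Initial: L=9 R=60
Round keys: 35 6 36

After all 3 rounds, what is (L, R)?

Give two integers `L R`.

Answer: 15 17

Derivation:
Round 1 (k=35): L=60 R=50
Round 2 (k=6): L=50 R=15
Round 3 (k=36): L=15 R=17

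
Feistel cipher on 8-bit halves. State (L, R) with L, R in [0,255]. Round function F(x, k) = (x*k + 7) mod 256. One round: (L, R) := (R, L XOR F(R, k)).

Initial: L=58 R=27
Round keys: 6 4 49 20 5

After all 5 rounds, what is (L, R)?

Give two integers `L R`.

Answer: 127 222

Derivation:
Round 1 (k=6): L=27 R=147
Round 2 (k=4): L=147 R=72
Round 3 (k=49): L=72 R=92
Round 4 (k=20): L=92 R=127
Round 5 (k=5): L=127 R=222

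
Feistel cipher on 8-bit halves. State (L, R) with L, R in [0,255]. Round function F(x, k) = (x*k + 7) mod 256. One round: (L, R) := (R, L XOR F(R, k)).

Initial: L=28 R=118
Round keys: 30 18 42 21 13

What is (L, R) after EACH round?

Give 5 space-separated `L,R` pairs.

Answer: 118,199 199,115 115,34 34,162 162,99

Derivation:
Round 1 (k=30): L=118 R=199
Round 2 (k=18): L=199 R=115
Round 3 (k=42): L=115 R=34
Round 4 (k=21): L=34 R=162
Round 5 (k=13): L=162 R=99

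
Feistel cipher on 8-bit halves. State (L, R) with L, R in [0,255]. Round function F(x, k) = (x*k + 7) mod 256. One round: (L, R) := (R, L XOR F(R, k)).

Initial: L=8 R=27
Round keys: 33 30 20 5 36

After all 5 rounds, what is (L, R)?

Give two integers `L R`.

Answer: 64 170

Derivation:
Round 1 (k=33): L=27 R=138
Round 2 (k=30): L=138 R=40
Round 3 (k=20): L=40 R=173
Round 4 (k=5): L=173 R=64
Round 5 (k=36): L=64 R=170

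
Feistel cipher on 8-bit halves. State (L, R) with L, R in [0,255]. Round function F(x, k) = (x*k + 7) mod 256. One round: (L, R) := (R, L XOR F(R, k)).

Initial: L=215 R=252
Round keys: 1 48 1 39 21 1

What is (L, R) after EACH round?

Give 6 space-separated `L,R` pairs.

Round 1 (k=1): L=252 R=212
Round 2 (k=48): L=212 R=59
Round 3 (k=1): L=59 R=150
Round 4 (k=39): L=150 R=218
Round 5 (k=21): L=218 R=127
Round 6 (k=1): L=127 R=92

Answer: 252,212 212,59 59,150 150,218 218,127 127,92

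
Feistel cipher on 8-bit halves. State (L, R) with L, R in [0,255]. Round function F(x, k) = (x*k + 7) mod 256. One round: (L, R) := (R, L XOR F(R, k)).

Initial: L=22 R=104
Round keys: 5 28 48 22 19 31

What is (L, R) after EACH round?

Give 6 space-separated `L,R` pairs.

Answer: 104,25 25,171 171,14 14,144 144,185 185,254

Derivation:
Round 1 (k=5): L=104 R=25
Round 2 (k=28): L=25 R=171
Round 3 (k=48): L=171 R=14
Round 4 (k=22): L=14 R=144
Round 5 (k=19): L=144 R=185
Round 6 (k=31): L=185 R=254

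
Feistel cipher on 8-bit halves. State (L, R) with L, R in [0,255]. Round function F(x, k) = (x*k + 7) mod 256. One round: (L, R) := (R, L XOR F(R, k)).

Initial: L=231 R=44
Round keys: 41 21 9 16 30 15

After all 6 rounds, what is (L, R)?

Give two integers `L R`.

Answer: 149 194

Derivation:
Round 1 (k=41): L=44 R=244
Round 2 (k=21): L=244 R=39
Round 3 (k=9): L=39 R=146
Round 4 (k=16): L=146 R=0
Round 5 (k=30): L=0 R=149
Round 6 (k=15): L=149 R=194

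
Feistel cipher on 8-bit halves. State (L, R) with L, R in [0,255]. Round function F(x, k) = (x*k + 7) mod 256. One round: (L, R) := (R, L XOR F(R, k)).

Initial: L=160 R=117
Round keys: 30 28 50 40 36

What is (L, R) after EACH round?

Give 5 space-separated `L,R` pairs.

Answer: 117,29 29,70 70,174 174,113 113,69

Derivation:
Round 1 (k=30): L=117 R=29
Round 2 (k=28): L=29 R=70
Round 3 (k=50): L=70 R=174
Round 4 (k=40): L=174 R=113
Round 5 (k=36): L=113 R=69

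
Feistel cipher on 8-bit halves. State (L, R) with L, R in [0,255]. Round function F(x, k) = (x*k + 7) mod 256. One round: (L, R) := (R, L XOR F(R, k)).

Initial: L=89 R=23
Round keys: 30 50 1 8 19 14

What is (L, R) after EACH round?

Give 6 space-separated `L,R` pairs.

Round 1 (k=30): L=23 R=224
Round 2 (k=50): L=224 R=208
Round 3 (k=1): L=208 R=55
Round 4 (k=8): L=55 R=111
Round 5 (k=19): L=111 R=115
Round 6 (k=14): L=115 R=62

Answer: 23,224 224,208 208,55 55,111 111,115 115,62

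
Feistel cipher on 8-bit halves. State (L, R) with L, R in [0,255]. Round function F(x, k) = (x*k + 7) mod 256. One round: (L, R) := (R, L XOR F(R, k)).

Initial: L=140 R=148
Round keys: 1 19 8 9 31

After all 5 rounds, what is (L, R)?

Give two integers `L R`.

Answer: 255 184

Derivation:
Round 1 (k=1): L=148 R=23
Round 2 (k=19): L=23 R=40
Round 3 (k=8): L=40 R=80
Round 4 (k=9): L=80 R=255
Round 5 (k=31): L=255 R=184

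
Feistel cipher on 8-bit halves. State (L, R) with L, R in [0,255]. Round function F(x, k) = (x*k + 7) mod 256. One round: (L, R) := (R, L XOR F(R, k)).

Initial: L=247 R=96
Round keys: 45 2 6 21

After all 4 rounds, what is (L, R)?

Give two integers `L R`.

Round 1 (k=45): L=96 R=16
Round 2 (k=2): L=16 R=71
Round 3 (k=6): L=71 R=161
Round 4 (k=21): L=161 R=123

Answer: 161 123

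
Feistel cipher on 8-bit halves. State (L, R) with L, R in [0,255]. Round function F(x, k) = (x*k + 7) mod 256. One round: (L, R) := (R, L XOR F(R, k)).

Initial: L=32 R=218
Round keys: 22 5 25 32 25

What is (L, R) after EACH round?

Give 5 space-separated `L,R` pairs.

Answer: 218,227 227,172 172,48 48,171 171,138

Derivation:
Round 1 (k=22): L=218 R=227
Round 2 (k=5): L=227 R=172
Round 3 (k=25): L=172 R=48
Round 4 (k=32): L=48 R=171
Round 5 (k=25): L=171 R=138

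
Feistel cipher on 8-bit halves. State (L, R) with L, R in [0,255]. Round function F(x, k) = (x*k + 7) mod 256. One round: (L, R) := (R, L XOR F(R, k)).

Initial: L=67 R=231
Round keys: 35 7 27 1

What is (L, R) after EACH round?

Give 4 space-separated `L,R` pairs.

Round 1 (k=35): L=231 R=223
Round 2 (k=7): L=223 R=199
Round 3 (k=27): L=199 R=219
Round 4 (k=1): L=219 R=37

Answer: 231,223 223,199 199,219 219,37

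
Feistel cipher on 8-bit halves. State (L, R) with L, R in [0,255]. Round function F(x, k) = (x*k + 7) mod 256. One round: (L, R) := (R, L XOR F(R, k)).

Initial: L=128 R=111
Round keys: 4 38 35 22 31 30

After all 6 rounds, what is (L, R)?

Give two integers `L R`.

Round 1 (k=4): L=111 R=67
Round 2 (k=38): L=67 R=150
Round 3 (k=35): L=150 R=202
Round 4 (k=22): L=202 R=245
Round 5 (k=31): L=245 R=120
Round 6 (k=30): L=120 R=226

Answer: 120 226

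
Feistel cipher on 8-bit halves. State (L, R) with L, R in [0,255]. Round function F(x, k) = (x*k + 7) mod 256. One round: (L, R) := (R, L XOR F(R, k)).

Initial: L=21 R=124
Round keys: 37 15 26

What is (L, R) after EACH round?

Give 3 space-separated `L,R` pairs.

Round 1 (k=37): L=124 R=230
Round 2 (k=15): L=230 R=253
Round 3 (k=26): L=253 R=95

Answer: 124,230 230,253 253,95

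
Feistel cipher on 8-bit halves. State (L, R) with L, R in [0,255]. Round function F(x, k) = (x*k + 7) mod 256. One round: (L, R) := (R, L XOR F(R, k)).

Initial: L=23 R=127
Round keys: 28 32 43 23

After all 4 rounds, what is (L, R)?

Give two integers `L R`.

Answer: 83 132

Derivation:
Round 1 (k=28): L=127 R=252
Round 2 (k=32): L=252 R=248
Round 3 (k=43): L=248 R=83
Round 4 (k=23): L=83 R=132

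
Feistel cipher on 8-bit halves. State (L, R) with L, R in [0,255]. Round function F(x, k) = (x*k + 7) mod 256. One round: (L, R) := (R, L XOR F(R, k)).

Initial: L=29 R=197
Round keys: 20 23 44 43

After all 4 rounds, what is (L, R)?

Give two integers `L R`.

Round 1 (k=20): L=197 R=118
Round 2 (k=23): L=118 R=100
Round 3 (k=44): L=100 R=65
Round 4 (k=43): L=65 R=150

Answer: 65 150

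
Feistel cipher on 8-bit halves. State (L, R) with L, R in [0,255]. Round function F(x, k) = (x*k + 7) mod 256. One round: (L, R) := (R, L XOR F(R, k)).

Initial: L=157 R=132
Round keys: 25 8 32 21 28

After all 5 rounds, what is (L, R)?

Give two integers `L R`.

Answer: 95 122

Derivation:
Round 1 (k=25): L=132 R=118
Round 2 (k=8): L=118 R=51
Round 3 (k=32): L=51 R=17
Round 4 (k=21): L=17 R=95
Round 5 (k=28): L=95 R=122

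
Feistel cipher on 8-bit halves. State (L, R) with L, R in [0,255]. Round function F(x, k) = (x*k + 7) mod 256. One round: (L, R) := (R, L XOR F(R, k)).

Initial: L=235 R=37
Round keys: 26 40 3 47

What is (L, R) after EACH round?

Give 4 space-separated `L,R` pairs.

Answer: 37,34 34,114 114,127 127,42

Derivation:
Round 1 (k=26): L=37 R=34
Round 2 (k=40): L=34 R=114
Round 3 (k=3): L=114 R=127
Round 4 (k=47): L=127 R=42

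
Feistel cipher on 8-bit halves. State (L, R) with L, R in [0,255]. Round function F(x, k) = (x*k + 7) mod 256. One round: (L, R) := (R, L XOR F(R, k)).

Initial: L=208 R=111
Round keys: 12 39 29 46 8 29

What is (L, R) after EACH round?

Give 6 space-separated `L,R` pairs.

Answer: 111,235 235,187 187,221 221,6 6,234 234,143

Derivation:
Round 1 (k=12): L=111 R=235
Round 2 (k=39): L=235 R=187
Round 3 (k=29): L=187 R=221
Round 4 (k=46): L=221 R=6
Round 5 (k=8): L=6 R=234
Round 6 (k=29): L=234 R=143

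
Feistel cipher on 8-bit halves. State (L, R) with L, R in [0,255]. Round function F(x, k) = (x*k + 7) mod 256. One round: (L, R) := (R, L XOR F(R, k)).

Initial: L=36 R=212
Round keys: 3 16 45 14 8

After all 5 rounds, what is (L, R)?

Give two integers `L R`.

Round 1 (k=3): L=212 R=167
Round 2 (k=16): L=167 R=163
Round 3 (k=45): L=163 R=9
Round 4 (k=14): L=9 R=38
Round 5 (k=8): L=38 R=62

Answer: 38 62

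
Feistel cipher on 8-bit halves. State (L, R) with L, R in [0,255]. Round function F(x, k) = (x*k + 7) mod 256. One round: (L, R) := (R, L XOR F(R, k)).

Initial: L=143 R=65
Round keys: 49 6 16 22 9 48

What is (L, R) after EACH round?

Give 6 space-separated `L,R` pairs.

Round 1 (k=49): L=65 R=247
Round 2 (k=6): L=247 R=144
Round 3 (k=16): L=144 R=240
Round 4 (k=22): L=240 R=55
Round 5 (k=9): L=55 R=6
Round 6 (k=48): L=6 R=16

Answer: 65,247 247,144 144,240 240,55 55,6 6,16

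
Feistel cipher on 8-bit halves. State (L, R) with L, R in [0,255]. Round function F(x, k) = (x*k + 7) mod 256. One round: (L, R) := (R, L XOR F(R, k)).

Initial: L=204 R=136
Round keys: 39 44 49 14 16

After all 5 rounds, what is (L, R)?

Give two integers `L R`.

Answer: 6 206

Derivation:
Round 1 (k=39): L=136 R=115
Round 2 (k=44): L=115 R=67
Round 3 (k=49): L=67 R=169
Round 4 (k=14): L=169 R=6
Round 5 (k=16): L=6 R=206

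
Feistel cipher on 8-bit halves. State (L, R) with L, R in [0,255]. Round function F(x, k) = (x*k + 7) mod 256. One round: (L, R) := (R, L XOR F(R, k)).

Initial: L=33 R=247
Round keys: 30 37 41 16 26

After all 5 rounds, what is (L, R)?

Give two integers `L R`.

Round 1 (k=30): L=247 R=216
Round 2 (k=37): L=216 R=200
Round 3 (k=41): L=200 R=215
Round 4 (k=16): L=215 R=191
Round 5 (k=26): L=191 R=186

Answer: 191 186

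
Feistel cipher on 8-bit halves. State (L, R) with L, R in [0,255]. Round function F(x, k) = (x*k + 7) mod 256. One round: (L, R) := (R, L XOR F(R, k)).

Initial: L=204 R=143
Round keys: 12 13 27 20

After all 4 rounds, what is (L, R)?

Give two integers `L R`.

Answer: 225 6

Derivation:
Round 1 (k=12): L=143 R=119
Round 2 (k=13): L=119 R=157
Round 3 (k=27): L=157 R=225
Round 4 (k=20): L=225 R=6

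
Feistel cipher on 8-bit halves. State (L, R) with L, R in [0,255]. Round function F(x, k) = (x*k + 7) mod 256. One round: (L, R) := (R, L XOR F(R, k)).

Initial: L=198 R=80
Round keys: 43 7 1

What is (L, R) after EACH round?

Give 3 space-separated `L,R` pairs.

Round 1 (k=43): L=80 R=177
Round 2 (k=7): L=177 R=142
Round 3 (k=1): L=142 R=36

Answer: 80,177 177,142 142,36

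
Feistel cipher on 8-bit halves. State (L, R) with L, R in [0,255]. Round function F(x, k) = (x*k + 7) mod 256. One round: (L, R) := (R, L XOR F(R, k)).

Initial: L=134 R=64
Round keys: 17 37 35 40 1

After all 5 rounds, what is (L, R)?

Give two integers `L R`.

Round 1 (k=17): L=64 R=193
Round 2 (k=37): L=193 R=172
Round 3 (k=35): L=172 R=74
Round 4 (k=40): L=74 R=59
Round 5 (k=1): L=59 R=8

Answer: 59 8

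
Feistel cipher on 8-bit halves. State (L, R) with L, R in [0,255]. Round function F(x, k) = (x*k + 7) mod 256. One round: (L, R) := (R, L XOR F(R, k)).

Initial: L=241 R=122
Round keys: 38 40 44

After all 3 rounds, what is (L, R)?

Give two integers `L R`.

Round 1 (k=38): L=122 R=210
Round 2 (k=40): L=210 R=173
Round 3 (k=44): L=173 R=17

Answer: 173 17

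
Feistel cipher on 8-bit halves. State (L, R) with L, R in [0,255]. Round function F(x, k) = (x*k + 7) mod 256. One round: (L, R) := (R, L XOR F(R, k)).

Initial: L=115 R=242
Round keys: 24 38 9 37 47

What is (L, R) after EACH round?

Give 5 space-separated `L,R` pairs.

Answer: 242,196 196,237 237,152 152,18 18,205

Derivation:
Round 1 (k=24): L=242 R=196
Round 2 (k=38): L=196 R=237
Round 3 (k=9): L=237 R=152
Round 4 (k=37): L=152 R=18
Round 5 (k=47): L=18 R=205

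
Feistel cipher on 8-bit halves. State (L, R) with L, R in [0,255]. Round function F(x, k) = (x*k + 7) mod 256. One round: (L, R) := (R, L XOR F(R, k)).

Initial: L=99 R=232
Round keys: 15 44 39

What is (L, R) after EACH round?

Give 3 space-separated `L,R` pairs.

Round 1 (k=15): L=232 R=252
Round 2 (k=44): L=252 R=191
Round 3 (k=39): L=191 R=220

Answer: 232,252 252,191 191,220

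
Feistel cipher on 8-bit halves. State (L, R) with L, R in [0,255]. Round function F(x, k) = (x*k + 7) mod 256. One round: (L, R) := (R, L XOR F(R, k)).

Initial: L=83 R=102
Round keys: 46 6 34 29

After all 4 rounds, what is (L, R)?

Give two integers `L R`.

Round 1 (k=46): L=102 R=8
Round 2 (k=6): L=8 R=81
Round 3 (k=34): L=81 R=193
Round 4 (k=29): L=193 R=181

Answer: 193 181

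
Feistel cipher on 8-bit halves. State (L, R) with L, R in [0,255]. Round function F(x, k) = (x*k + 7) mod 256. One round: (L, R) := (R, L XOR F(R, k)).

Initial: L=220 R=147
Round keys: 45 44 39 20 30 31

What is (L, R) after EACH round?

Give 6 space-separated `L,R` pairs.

Round 1 (k=45): L=147 R=2
Round 2 (k=44): L=2 R=204
Round 3 (k=39): L=204 R=25
Round 4 (k=20): L=25 R=55
Round 5 (k=30): L=55 R=96
Round 6 (k=31): L=96 R=144

Answer: 147,2 2,204 204,25 25,55 55,96 96,144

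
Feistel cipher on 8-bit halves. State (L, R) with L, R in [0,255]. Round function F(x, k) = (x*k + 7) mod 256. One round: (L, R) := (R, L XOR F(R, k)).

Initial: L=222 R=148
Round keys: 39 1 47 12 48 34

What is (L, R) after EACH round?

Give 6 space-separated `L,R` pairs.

Round 1 (k=39): L=148 R=77
Round 2 (k=1): L=77 R=192
Round 3 (k=47): L=192 R=10
Round 4 (k=12): L=10 R=191
Round 5 (k=48): L=191 R=221
Round 6 (k=34): L=221 R=222

Answer: 148,77 77,192 192,10 10,191 191,221 221,222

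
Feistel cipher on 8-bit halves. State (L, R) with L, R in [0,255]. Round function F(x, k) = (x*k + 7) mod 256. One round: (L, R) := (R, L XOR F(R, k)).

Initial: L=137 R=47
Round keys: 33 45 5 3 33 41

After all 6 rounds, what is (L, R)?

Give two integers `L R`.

Answer: 71 167

Derivation:
Round 1 (k=33): L=47 R=159
Round 2 (k=45): L=159 R=213
Round 3 (k=5): L=213 R=175
Round 4 (k=3): L=175 R=193
Round 5 (k=33): L=193 R=71
Round 6 (k=41): L=71 R=167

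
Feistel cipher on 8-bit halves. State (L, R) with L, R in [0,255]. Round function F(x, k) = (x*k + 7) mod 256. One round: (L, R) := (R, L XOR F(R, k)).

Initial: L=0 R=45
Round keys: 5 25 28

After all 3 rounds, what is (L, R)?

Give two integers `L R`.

Answer: 130 215

Derivation:
Round 1 (k=5): L=45 R=232
Round 2 (k=25): L=232 R=130
Round 3 (k=28): L=130 R=215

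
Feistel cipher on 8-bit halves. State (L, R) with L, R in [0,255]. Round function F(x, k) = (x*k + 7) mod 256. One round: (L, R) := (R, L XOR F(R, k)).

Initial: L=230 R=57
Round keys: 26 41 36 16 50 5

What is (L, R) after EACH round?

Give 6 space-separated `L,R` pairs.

Answer: 57,55 55,239 239,148 148,168 168,67 67,254

Derivation:
Round 1 (k=26): L=57 R=55
Round 2 (k=41): L=55 R=239
Round 3 (k=36): L=239 R=148
Round 4 (k=16): L=148 R=168
Round 5 (k=50): L=168 R=67
Round 6 (k=5): L=67 R=254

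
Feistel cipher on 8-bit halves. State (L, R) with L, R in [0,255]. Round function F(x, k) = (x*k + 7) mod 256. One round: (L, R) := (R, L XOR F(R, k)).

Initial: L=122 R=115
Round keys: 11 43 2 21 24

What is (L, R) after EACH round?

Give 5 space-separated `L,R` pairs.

Round 1 (k=11): L=115 R=130
Round 2 (k=43): L=130 R=174
Round 3 (k=2): L=174 R=225
Round 4 (k=21): L=225 R=210
Round 5 (k=24): L=210 R=86

Answer: 115,130 130,174 174,225 225,210 210,86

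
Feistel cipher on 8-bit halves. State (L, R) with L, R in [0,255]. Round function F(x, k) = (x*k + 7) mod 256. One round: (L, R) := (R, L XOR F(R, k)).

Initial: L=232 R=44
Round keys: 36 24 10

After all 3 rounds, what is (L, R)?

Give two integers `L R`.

Answer: 195 122

Derivation:
Round 1 (k=36): L=44 R=223
Round 2 (k=24): L=223 R=195
Round 3 (k=10): L=195 R=122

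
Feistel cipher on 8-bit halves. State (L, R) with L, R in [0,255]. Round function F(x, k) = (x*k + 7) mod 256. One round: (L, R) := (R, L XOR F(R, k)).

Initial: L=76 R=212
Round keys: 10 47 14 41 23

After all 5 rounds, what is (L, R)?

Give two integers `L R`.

Round 1 (k=10): L=212 R=3
Round 2 (k=47): L=3 R=64
Round 3 (k=14): L=64 R=132
Round 4 (k=41): L=132 R=107
Round 5 (k=23): L=107 R=32

Answer: 107 32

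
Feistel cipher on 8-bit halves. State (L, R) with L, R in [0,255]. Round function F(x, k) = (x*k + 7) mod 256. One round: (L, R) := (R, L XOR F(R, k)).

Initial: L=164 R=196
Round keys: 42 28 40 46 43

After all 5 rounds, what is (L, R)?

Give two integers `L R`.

Answer: 224 243

Derivation:
Round 1 (k=42): L=196 R=139
Round 2 (k=28): L=139 R=255
Round 3 (k=40): L=255 R=84
Round 4 (k=46): L=84 R=224
Round 5 (k=43): L=224 R=243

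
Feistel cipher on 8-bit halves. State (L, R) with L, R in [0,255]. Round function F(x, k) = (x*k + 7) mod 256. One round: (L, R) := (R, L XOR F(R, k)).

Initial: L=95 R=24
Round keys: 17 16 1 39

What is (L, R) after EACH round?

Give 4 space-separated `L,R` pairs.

Answer: 24,192 192,31 31,230 230,14

Derivation:
Round 1 (k=17): L=24 R=192
Round 2 (k=16): L=192 R=31
Round 3 (k=1): L=31 R=230
Round 4 (k=39): L=230 R=14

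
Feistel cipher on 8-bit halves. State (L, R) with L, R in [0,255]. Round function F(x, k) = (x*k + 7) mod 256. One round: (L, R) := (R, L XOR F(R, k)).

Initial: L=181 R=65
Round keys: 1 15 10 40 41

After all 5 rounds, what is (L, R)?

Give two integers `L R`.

Answer: 220 171

Derivation:
Round 1 (k=1): L=65 R=253
Round 2 (k=15): L=253 R=155
Round 3 (k=10): L=155 R=232
Round 4 (k=40): L=232 R=220
Round 5 (k=41): L=220 R=171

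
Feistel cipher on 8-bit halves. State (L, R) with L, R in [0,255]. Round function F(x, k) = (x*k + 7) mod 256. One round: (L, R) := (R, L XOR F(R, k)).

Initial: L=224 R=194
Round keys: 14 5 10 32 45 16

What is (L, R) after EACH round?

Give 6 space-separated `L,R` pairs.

Answer: 194,67 67,148 148,140 140,19 19,210 210,52

Derivation:
Round 1 (k=14): L=194 R=67
Round 2 (k=5): L=67 R=148
Round 3 (k=10): L=148 R=140
Round 4 (k=32): L=140 R=19
Round 5 (k=45): L=19 R=210
Round 6 (k=16): L=210 R=52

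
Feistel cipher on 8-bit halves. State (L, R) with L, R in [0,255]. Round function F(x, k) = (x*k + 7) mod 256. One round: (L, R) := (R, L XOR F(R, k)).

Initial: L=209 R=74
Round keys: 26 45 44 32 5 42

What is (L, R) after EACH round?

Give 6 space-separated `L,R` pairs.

Answer: 74,90 90,147 147,17 17,180 180,154 154,255

Derivation:
Round 1 (k=26): L=74 R=90
Round 2 (k=45): L=90 R=147
Round 3 (k=44): L=147 R=17
Round 4 (k=32): L=17 R=180
Round 5 (k=5): L=180 R=154
Round 6 (k=42): L=154 R=255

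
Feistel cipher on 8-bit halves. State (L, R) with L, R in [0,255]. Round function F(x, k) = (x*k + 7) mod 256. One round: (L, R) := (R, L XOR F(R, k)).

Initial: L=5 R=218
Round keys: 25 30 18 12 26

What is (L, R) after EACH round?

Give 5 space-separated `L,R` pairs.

Answer: 218,84 84,5 5,53 53,134 134,150

Derivation:
Round 1 (k=25): L=218 R=84
Round 2 (k=30): L=84 R=5
Round 3 (k=18): L=5 R=53
Round 4 (k=12): L=53 R=134
Round 5 (k=26): L=134 R=150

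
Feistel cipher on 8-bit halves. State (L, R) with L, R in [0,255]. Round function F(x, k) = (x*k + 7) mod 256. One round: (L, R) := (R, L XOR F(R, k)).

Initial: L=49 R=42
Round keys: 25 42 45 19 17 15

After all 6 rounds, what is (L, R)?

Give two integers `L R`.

Answer: 177 172

Derivation:
Round 1 (k=25): L=42 R=16
Round 2 (k=42): L=16 R=141
Round 3 (k=45): L=141 R=192
Round 4 (k=19): L=192 R=202
Round 5 (k=17): L=202 R=177
Round 6 (k=15): L=177 R=172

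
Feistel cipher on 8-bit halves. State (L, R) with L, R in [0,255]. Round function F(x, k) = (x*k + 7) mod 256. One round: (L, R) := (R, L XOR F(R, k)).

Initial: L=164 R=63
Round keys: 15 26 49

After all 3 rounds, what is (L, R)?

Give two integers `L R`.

Answer: 224 251

Derivation:
Round 1 (k=15): L=63 R=28
Round 2 (k=26): L=28 R=224
Round 3 (k=49): L=224 R=251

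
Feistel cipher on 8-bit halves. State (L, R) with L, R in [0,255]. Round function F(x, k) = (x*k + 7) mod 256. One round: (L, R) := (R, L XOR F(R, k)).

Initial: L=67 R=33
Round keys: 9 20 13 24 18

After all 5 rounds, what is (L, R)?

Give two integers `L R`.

Answer: 149 51

Derivation:
Round 1 (k=9): L=33 R=115
Round 2 (k=20): L=115 R=34
Round 3 (k=13): L=34 R=178
Round 4 (k=24): L=178 R=149
Round 5 (k=18): L=149 R=51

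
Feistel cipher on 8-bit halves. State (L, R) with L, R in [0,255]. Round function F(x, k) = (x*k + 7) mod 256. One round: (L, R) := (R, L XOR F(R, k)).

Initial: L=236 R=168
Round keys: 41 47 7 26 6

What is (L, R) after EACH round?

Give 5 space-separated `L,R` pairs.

Round 1 (k=41): L=168 R=3
Round 2 (k=47): L=3 R=60
Round 3 (k=7): L=60 R=168
Round 4 (k=26): L=168 R=43
Round 5 (k=6): L=43 R=161

Answer: 168,3 3,60 60,168 168,43 43,161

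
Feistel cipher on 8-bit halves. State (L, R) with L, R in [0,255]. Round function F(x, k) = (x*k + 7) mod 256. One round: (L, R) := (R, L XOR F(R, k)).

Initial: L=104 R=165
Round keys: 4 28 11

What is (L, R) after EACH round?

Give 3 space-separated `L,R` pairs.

Round 1 (k=4): L=165 R=243
Round 2 (k=28): L=243 R=62
Round 3 (k=11): L=62 R=66

Answer: 165,243 243,62 62,66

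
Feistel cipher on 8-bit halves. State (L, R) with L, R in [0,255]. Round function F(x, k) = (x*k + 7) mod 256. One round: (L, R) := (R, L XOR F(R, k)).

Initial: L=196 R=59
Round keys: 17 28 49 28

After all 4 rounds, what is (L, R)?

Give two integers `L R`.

Round 1 (k=17): L=59 R=54
Round 2 (k=28): L=54 R=212
Round 3 (k=49): L=212 R=173
Round 4 (k=28): L=173 R=39

Answer: 173 39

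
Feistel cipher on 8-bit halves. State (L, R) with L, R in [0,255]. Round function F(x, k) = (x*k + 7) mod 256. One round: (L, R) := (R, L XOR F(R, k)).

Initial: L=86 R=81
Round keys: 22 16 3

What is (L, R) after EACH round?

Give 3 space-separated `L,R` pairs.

Round 1 (k=22): L=81 R=171
Round 2 (k=16): L=171 R=230
Round 3 (k=3): L=230 R=18

Answer: 81,171 171,230 230,18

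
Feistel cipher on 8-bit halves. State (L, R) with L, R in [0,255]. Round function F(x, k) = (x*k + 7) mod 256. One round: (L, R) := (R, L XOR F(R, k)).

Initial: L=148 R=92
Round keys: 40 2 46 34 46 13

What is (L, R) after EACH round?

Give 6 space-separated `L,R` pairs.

Round 1 (k=40): L=92 R=243
Round 2 (k=2): L=243 R=177
Round 3 (k=46): L=177 R=38
Round 4 (k=34): L=38 R=162
Round 5 (k=46): L=162 R=5
Round 6 (k=13): L=5 R=234

Answer: 92,243 243,177 177,38 38,162 162,5 5,234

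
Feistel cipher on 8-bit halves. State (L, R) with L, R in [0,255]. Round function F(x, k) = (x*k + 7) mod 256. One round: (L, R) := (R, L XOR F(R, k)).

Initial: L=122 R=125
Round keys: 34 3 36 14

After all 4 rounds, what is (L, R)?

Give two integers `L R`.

Round 1 (k=34): L=125 R=219
Round 2 (k=3): L=219 R=229
Round 3 (k=36): L=229 R=224
Round 4 (k=14): L=224 R=162

Answer: 224 162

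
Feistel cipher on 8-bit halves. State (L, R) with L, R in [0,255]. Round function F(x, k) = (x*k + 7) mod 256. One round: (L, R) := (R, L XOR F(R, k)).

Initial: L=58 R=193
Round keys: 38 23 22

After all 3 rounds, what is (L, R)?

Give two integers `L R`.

Answer: 89 58

Derivation:
Round 1 (k=38): L=193 R=151
Round 2 (k=23): L=151 R=89
Round 3 (k=22): L=89 R=58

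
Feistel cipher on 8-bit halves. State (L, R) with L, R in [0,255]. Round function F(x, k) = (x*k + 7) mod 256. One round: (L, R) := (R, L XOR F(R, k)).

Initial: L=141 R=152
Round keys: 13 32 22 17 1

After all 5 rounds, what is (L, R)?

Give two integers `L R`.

Answer: 229 239

Derivation:
Round 1 (k=13): L=152 R=50
Round 2 (k=32): L=50 R=223
Round 3 (k=22): L=223 R=3
Round 4 (k=17): L=3 R=229
Round 5 (k=1): L=229 R=239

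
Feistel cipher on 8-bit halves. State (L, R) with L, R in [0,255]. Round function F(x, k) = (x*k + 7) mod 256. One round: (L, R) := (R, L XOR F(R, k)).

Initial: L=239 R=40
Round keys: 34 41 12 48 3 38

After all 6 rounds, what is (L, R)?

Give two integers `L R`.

Round 1 (k=34): L=40 R=184
Round 2 (k=41): L=184 R=87
Round 3 (k=12): L=87 R=163
Round 4 (k=48): L=163 R=192
Round 5 (k=3): L=192 R=228
Round 6 (k=38): L=228 R=31

Answer: 228 31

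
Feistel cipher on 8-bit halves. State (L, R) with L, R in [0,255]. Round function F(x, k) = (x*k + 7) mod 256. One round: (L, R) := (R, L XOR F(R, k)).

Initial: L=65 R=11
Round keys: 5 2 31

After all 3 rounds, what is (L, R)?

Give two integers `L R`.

Round 1 (k=5): L=11 R=127
Round 2 (k=2): L=127 R=14
Round 3 (k=31): L=14 R=198

Answer: 14 198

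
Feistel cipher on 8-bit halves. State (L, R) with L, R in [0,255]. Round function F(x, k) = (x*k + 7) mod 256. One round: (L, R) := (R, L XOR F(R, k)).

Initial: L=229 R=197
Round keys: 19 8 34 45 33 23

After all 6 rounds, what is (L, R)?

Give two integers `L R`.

Round 1 (k=19): L=197 R=67
Round 2 (k=8): L=67 R=218
Round 3 (k=34): L=218 R=184
Round 4 (k=45): L=184 R=133
Round 5 (k=33): L=133 R=148
Round 6 (k=23): L=148 R=214

Answer: 148 214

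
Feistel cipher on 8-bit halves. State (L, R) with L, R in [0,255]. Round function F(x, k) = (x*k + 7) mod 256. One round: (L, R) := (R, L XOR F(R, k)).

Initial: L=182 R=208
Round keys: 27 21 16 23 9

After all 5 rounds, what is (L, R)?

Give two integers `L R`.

Round 1 (k=27): L=208 R=65
Round 2 (k=21): L=65 R=140
Round 3 (k=16): L=140 R=134
Round 4 (k=23): L=134 R=157
Round 5 (k=9): L=157 R=10

Answer: 157 10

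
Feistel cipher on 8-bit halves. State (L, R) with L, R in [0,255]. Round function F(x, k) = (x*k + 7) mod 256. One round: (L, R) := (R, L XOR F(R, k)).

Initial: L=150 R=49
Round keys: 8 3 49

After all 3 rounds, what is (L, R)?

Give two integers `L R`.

Answer: 99 227

Derivation:
Round 1 (k=8): L=49 R=25
Round 2 (k=3): L=25 R=99
Round 3 (k=49): L=99 R=227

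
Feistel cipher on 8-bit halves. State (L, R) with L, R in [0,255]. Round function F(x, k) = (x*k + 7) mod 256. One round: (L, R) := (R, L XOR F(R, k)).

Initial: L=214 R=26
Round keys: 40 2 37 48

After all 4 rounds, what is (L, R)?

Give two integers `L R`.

Round 1 (k=40): L=26 R=193
Round 2 (k=2): L=193 R=147
Round 3 (k=37): L=147 R=135
Round 4 (k=48): L=135 R=196

Answer: 135 196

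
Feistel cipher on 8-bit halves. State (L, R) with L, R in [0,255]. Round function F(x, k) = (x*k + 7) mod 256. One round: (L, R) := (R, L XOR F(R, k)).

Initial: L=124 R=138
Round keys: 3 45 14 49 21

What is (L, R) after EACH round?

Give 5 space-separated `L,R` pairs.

Answer: 138,217 217,166 166,194 194,143 143,0

Derivation:
Round 1 (k=3): L=138 R=217
Round 2 (k=45): L=217 R=166
Round 3 (k=14): L=166 R=194
Round 4 (k=49): L=194 R=143
Round 5 (k=21): L=143 R=0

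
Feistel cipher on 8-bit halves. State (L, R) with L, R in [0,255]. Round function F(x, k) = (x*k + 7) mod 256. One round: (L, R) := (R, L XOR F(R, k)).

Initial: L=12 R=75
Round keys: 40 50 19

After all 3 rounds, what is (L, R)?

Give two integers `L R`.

Round 1 (k=40): L=75 R=179
Round 2 (k=50): L=179 R=182
Round 3 (k=19): L=182 R=58

Answer: 182 58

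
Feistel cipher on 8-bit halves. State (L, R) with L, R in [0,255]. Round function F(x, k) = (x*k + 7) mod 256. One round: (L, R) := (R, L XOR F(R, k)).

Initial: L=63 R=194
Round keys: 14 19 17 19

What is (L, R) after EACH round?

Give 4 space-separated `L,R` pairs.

Round 1 (k=14): L=194 R=156
Round 2 (k=19): L=156 R=89
Round 3 (k=17): L=89 R=108
Round 4 (k=19): L=108 R=82

Answer: 194,156 156,89 89,108 108,82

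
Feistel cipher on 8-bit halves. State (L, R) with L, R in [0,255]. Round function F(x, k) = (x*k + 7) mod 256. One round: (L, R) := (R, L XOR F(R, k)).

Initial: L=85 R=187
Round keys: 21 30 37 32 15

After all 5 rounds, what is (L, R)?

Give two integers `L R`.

Answer: 173 248

Derivation:
Round 1 (k=21): L=187 R=11
Round 2 (k=30): L=11 R=234
Round 3 (k=37): L=234 R=210
Round 4 (k=32): L=210 R=173
Round 5 (k=15): L=173 R=248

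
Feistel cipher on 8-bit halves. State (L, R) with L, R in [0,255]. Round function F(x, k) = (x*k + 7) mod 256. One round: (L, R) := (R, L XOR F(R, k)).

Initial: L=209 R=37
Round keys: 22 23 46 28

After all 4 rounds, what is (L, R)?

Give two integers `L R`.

Round 1 (k=22): L=37 R=228
Round 2 (k=23): L=228 R=166
Round 3 (k=46): L=166 R=63
Round 4 (k=28): L=63 R=77

Answer: 63 77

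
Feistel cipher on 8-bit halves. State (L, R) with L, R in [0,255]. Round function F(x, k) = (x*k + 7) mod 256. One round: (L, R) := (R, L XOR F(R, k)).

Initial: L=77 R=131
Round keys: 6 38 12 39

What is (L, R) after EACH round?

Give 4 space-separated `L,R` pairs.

Round 1 (k=6): L=131 R=84
Round 2 (k=38): L=84 R=252
Round 3 (k=12): L=252 R=131
Round 4 (k=39): L=131 R=0

Answer: 131,84 84,252 252,131 131,0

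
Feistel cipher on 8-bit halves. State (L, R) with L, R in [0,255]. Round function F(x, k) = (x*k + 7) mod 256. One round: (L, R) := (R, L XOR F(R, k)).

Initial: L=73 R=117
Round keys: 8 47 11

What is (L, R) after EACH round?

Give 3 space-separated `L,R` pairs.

Round 1 (k=8): L=117 R=230
Round 2 (k=47): L=230 R=52
Round 3 (k=11): L=52 R=165

Answer: 117,230 230,52 52,165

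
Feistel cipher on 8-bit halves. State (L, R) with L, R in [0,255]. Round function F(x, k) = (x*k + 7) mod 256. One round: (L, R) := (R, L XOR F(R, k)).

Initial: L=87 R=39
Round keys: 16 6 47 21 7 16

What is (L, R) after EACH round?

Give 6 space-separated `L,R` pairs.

Round 1 (k=16): L=39 R=32
Round 2 (k=6): L=32 R=224
Round 3 (k=47): L=224 R=7
Round 4 (k=21): L=7 R=122
Round 5 (k=7): L=122 R=90
Round 6 (k=16): L=90 R=221

Answer: 39,32 32,224 224,7 7,122 122,90 90,221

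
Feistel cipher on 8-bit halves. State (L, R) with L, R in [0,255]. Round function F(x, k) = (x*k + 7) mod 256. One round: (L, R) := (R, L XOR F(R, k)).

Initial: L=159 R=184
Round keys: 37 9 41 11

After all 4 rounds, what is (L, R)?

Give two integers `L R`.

Answer: 158 110

Derivation:
Round 1 (k=37): L=184 R=0
Round 2 (k=9): L=0 R=191
Round 3 (k=41): L=191 R=158
Round 4 (k=11): L=158 R=110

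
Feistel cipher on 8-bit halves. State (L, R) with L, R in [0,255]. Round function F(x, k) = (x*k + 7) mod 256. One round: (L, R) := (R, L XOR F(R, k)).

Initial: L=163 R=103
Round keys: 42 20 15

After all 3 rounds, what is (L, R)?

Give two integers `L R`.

Round 1 (k=42): L=103 R=78
Round 2 (k=20): L=78 R=120
Round 3 (k=15): L=120 R=65

Answer: 120 65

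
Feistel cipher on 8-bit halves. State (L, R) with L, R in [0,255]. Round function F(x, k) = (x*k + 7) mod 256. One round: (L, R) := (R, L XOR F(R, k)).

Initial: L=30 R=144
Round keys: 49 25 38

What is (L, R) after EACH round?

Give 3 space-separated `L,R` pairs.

Round 1 (k=49): L=144 R=137
Round 2 (k=25): L=137 R=248
Round 3 (k=38): L=248 R=94

Answer: 144,137 137,248 248,94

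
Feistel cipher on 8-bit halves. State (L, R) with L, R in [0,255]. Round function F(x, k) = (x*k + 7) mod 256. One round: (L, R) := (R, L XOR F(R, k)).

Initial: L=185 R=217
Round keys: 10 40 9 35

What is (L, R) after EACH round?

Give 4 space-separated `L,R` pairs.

Round 1 (k=10): L=217 R=56
Round 2 (k=40): L=56 R=30
Round 3 (k=9): L=30 R=45
Round 4 (k=35): L=45 R=48

Answer: 217,56 56,30 30,45 45,48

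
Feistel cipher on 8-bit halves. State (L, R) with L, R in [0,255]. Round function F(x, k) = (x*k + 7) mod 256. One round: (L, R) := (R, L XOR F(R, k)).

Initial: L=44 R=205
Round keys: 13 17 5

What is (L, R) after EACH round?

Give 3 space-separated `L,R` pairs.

Answer: 205,92 92,238 238,241

Derivation:
Round 1 (k=13): L=205 R=92
Round 2 (k=17): L=92 R=238
Round 3 (k=5): L=238 R=241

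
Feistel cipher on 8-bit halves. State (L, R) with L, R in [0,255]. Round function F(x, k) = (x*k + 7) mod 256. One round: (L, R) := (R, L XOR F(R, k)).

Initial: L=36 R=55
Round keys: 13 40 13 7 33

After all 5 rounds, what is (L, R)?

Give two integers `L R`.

Round 1 (k=13): L=55 R=246
Round 2 (k=40): L=246 R=64
Round 3 (k=13): L=64 R=177
Round 4 (k=7): L=177 R=158
Round 5 (k=33): L=158 R=212

Answer: 158 212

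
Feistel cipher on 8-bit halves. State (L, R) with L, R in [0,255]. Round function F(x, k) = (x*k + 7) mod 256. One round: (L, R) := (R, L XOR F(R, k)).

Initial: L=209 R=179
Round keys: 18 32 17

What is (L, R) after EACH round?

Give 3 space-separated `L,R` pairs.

Answer: 179,76 76,52 52,55

Derivation:
Round 1 (k=18): L=179 R=76
Round 2 (k=32): L=76 R=52
Round 3 (k=17): L=52 R=55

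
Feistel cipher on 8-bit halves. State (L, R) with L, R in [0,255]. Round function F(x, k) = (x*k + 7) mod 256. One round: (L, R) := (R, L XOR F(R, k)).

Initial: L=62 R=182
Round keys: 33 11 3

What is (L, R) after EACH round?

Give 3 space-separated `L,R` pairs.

Answer: 182,67 67,94 94,98

Derivation:
Round 1 (k=33): L=182 R=67
Round 2 (k=11): L=67 R=94
Round 3 (k=3): L=94 R=98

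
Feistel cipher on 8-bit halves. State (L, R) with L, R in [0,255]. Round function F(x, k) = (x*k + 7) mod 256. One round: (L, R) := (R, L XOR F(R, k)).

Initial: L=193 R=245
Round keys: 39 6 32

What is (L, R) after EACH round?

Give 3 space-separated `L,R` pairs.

Round 1 (k=39): L=245 R=155
Round 2 (k=6): L=155 R=92
Round 3 (k=32): L=92 R=28

Answer: 245,155 155,92 92,28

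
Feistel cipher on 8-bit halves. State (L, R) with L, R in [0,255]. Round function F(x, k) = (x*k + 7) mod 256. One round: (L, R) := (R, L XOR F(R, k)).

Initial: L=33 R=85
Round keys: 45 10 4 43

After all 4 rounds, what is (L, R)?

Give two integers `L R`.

Round 1 (k=45): L=85 R=217
Round 2 (k=10): L=217 R=212
Round 3 (k=4): L=212 R=142
Round 4 (k=43): L=142 R=53

Answer: 142 53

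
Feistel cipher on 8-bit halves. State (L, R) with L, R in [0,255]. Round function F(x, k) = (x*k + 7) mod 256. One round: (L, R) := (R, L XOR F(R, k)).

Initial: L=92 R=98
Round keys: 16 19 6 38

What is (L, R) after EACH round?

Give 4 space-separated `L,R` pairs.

Answer: 98,123 123,74 74,184 184,29

Derivation:
Round 1 (k=16): L=98 R=123
Round 2 (k=19): L=123 R=74
Round 3 (k=6): L=74 R=184
Round 4 (k=38): L=184 R=29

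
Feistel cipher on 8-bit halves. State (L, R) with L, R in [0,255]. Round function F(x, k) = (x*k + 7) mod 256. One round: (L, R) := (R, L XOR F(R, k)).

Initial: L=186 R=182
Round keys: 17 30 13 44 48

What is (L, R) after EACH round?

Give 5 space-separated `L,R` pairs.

Answer: 182,167 167,47 47,205 205,108 108,138

Derivation:
Round 1 (k=17): L=182 R=167
Round 2 (k=30): L=167 R=47
Round 3 (k=13): L=47 R=205
Round 4 (k=44): L=205 R=108
Round 5 (k=48): L=108 R=138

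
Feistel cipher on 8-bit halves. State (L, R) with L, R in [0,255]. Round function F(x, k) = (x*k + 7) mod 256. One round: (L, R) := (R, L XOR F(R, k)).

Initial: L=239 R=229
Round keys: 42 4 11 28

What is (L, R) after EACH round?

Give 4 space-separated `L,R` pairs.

Answer: 229,118 118,58 58,243 243,161

Derivation:
Round 1 (k=42): L=229 R=118
Round 2 (k=4): L=118 R=58
Round 3 (k=11): L=58 R=243
Round 4 (k=28): L=243 R=161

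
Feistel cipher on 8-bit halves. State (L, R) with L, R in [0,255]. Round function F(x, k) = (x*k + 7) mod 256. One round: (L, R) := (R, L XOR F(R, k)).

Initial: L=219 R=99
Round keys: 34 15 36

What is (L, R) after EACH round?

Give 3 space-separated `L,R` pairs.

Round 1 (k=34): L=99 R=246
Round 2 (k=15): L=246 R=18
Round 3 (k=36): L=18 R=121

Answer: 99,246 246,18 18,121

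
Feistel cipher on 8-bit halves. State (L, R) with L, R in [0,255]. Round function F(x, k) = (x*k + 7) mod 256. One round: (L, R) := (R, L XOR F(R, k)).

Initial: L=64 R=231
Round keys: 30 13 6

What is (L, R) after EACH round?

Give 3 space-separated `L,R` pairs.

Round 1 (k=30): L=231 R=89
Round 2 (k=13): L=89 R=107
Round 3 (k=6): L=107 R=208

Answer: 231,89 89,107 107,208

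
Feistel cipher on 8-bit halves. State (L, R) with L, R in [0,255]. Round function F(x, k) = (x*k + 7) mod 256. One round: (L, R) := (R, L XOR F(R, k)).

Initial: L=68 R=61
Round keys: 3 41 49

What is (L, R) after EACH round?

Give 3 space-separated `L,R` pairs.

Round 1 (k=3): L=61 R=250
Round 2 (k=41): L=250 R=44
Round 3 (k=49): L=44 R=137

Answer: 61,250 250,44 44,137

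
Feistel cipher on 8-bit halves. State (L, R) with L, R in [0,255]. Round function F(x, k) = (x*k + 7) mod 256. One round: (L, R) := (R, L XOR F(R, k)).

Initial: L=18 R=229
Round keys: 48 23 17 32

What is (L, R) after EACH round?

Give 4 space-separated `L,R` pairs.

Round 1 (k=48): L=229 R=229
Round 2 (k=23): L=229 R=127
Round 3 (k=17): L=127 R=147
Round 4 (k=32): L=147 R=24

Answer: 229,229 229,127 127,147 147,24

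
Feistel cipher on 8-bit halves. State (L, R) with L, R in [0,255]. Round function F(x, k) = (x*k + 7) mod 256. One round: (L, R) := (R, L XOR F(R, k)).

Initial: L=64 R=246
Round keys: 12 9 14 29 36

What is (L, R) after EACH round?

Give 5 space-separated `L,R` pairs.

Answer: 246,207 207,184 184,216 216,199 199,219

Derivation:
Round 1 (k=12): L=246 R=207
Round 2 (k=9): L=207 R=184
Round 3 (k=14): L=184 R=216
Round 4 (k=29): L=216 R=199
Round 5 (k=36): L=199 R=219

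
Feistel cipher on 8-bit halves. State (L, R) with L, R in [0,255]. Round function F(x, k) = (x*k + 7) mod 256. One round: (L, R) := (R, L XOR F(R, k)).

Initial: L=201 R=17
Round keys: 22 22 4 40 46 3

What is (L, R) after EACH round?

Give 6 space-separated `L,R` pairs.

Answer: 17,180 180,110 110,11 11,209 209,158 158,48

Derivation:
Round 1 (k=22): L=17 R=180
Round 2 (k=22): L=180 R=110
Round 3 (k=4): L=110 R=11
Round 4 (k=40): L=11 R=209
Round 5 (k=46): L=209 R=158
Round 6 (k=3): L=158 R=48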